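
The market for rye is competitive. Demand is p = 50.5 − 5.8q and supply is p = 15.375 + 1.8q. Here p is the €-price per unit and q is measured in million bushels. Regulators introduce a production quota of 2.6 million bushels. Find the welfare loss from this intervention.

€15.53 million

Competitive equilibrium: 50.5 − 5.8q = 15.375 + 1.8q → q* = 4.6217, p* = 23.6941.
At q = 2.6: demand price = 50.5 − 5.8·2.6 = 35.42; supply price = 15.375 + 1.8·2.6 = 20.055.
Δq = 4.6217 − 2.6 = 2.0217; wedge = 35.42 − 20.055 = 15.365.
Welfare loss = ½ × 2.0217 × 15.365 = €15.53 million.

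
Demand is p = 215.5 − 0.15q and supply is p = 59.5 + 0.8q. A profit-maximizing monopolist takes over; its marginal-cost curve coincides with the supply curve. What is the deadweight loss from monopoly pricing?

238.17

Competitive equilibrium: 215.5 − 0.15q = 59.5 + 0.8q → q* = 164.2105, p* = 190.8684.
Marginal revenue: MR = 215.5 − 0.3q. Set MR = MC: 215.5 − 0.3q = 59.5 + 0.8q → q_m = 141.8182.
Price p_m = 215.5 − 0.15·141.8182 = 194.2273; MC(q_m) = 59.5 + 0.8·141.8182 = 172.9546.
Competitive q* = 164.2105, so Δq = 22.3923; wedge = 194.2273 − 172.9546 = 21.2727.
DWL = ½ × 22.3923 × 21.2727 = 238.17.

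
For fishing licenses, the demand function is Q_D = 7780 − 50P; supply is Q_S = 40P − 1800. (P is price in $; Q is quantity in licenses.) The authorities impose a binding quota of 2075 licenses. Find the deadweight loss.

$3296.67

In inverse form: demand P = 155.6 − 0.02Q, supply P = 45 + 0.025Q.
Competitive equilibrium: 155.6 − 0.02Q = 45 + 0.025Q → Q* = 2457.7778, P* = 106.4444.
At Q = 2075: demand price = 155.6 − 0.02·2075 = 114.1; supply price = 45 + 0.025·2075 = 96.875.
ΔQ = 2457.7778 − 2075 = 382.7778; wedge = 114.1 − 96.875 = 17.225.
Welfare loss = ½ × 382.7778 × 17.225 = $3296.67.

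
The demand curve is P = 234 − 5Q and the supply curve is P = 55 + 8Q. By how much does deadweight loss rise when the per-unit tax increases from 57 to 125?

476

Competitive equilibrium: 234 − 5Q = 55 + 8Q → Q* = 13.7692, P* = 165.1538.
For a per-unit tax t: ΔQ = t/13, so DWL = ½·t·(t/13) = t²/26.
At t = 57: DWL = 124.962. At t = 125: DWL = 600.962.
Increase = 600.962 − 124.962 = 476.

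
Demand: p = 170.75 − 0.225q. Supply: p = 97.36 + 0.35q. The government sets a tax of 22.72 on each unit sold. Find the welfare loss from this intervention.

448.87

Competitive equilibrium: 170.75 − 0.225q = 97.36 + 0.35q → q* = 127.6348, p* = 142.0322.
With the tax, the buyer price exceeds the seller price by 22.72: (170.75 − 0.225q) − (97.36 + 0.35q) = 22.72 → q' = 88.1217.
Δq = 127.6348 − 88.1217 = 39.5131; the wedge equals the tax, 22.72.
Deadweight loss = ½ × 39.5131 × 22.72 = 448.87.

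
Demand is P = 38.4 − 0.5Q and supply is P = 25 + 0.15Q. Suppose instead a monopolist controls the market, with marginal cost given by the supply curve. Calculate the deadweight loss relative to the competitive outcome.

26.11

Competitive equilibrium: 38.4 − 0.5Q = 25 + 0.15Q → Q* = 20.6154, P* = 28.0923.
Marginal revenue: MR = 38.4 − Q. Set MR = MC: 38.4 − Q = 25 + 0.15Q → Q_m = 11.6522.
Price P_m = 38.4 − 0.5·11.6522 = 32.5739; MC(Q_m) = 25 + 0.15·11.6522 = 26.7478.
Competitive Q* = 20.6154, so ΔQ = 8.9632; wedge = 32.5739 − 26.7478 = 5.8261.
Welfare loss = ½ × 8.9632 × 5.8261 = 26.11.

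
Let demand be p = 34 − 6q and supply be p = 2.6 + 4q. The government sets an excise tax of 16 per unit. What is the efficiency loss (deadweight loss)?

12.80

Competitive equilibrium: 34 − 6q = 2.6 + 4q → q* = 3.14, p* = 15.16.
With the tax, the buyer price exceeds the seller price by 16: (34 − 6q) − (2.6 + 4q) = 16 → q' = 1.54.
Δq = 3.14 − 1.54 = 1.6; the wedge equals the tax, 16.
DWL = ½ × 1.6 × 16 = 12.80.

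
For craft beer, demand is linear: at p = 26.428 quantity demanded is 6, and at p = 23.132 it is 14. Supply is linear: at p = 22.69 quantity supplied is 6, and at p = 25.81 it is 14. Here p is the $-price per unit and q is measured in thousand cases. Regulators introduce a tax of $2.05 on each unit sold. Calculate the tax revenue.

Demand slope = (23.132 − 26.428)/(14 − 6) = −0.412, so p = 28.9 − 0.412q.
Supply slope = (25.81 − 22.69)/(14 − 6) = 0.39, so p = 20.35 + 0.39q.
Competitive equilibrium: 28.9 − 0.412q = 20.35 + 0.39q → q* = 10.6608, p* = 24.5077.
With the tax, the buyer price exceeds the seller price by 2.05: (28.9 − 0.412q) − (20.35 + 0.39q) = 2.05 → q' = 8.1047.
Tax revenue = 2.05 × 8.1047 = $16.61 thousand.

$16.61 thousand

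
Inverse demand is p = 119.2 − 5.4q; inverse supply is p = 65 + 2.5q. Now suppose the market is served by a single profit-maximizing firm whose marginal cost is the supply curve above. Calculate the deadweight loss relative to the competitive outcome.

30.65

Competitive equilibrium: 119.2 − 5.4q = 65 + 2.5q → q* = 6.8608, p* = 82.1519.
Marginal revenue: MR = 119.2 − 10.8q. Set MR = MC: 119.2 − 10.8q = 65 + 2.5q → q_m = 4.0752.
Price p_m = 119.2 − 5.4·4.0752 = 97.1939; MC(q_m) = 65 + 2.5·4.0752 = 75.188.
Competitive q* = 6.8608, so Δq = 2.7856; wedge = 97.1939 − 75.188 = 22.0059.
DWL = ½ × 2.7856 × 22.0059 = 30.65.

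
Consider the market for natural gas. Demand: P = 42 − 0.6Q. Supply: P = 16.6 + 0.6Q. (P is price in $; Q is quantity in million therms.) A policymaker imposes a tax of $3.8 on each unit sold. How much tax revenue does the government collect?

Competitive equilibrium: 42 − 0.6Q = 16.6 + 0.6Q → Q* = 21.1667, P* = 29.3.
With the tax, the buyer price exceeds the seller price by 3.8: (42 − 0.6Q) − (16.6 + 0.6Q) = 3.8 → Q' = 18.
Tax revenue = 3.8 × 18 = $68.40 million.

$68.40 million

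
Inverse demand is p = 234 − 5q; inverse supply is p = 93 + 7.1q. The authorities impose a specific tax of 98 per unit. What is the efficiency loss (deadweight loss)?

Competitive equilibrium: 234 − 5q = 93 + 7.1q → q* = 11.6529, p* = 175.7355.
With the tax, the buyer price exceeds the seller price by 98: (234 − 5q) − (93 + 7.1q) = 98 → q' = 3.5537.
Δq = 11.6529 − 3.5537 = 8.0992; the wedge equals the tax, 98.
Welfare loss = ½ × 8.0992 × 98 = 396.86.

396.86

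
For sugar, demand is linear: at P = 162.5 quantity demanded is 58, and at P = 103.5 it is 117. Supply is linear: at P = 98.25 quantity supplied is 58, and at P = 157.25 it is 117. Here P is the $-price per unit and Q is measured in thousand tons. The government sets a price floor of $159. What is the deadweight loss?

$819.39 thousand

Demand slope = (103.5 − 162.5)/(117 − 58) = −1, so P = 220.5 − Q.
Supply slope = (157.25 − 98.25)/(117 − 58) = 1, so P = 40.25 + Q.
Competitive equilibrium: 220.5 − Q = 40.25 + Q → Q* = 90.125, P* = 130.375.
At the floor P = 159, quantity demanded = (220.5 − 159)/1 = 61.5.
Sellers' marginal cost at Q' = 61.5: 40.25 + 1·61.5 = 101.75.
ΔQ = 90.125 − 61.5 = 28.625; wedge = 159 − 101.75 = 57.25.
The triangle = ½ × 28.625 × 57.25 = $819.39 thousand.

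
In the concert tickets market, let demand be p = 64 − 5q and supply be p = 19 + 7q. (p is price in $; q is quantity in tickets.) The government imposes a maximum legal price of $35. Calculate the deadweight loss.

Competitive equilibrium: 64 − 5q = 19 + 7q → q* = 3.75, p* = 45.25.
At the ceiling p = 35, quantity supplied = (35 − 19)/7 = 2.2857.
Willingness to pay at q' = 2.2857: 64 − 5·2.2857 = 52.5715.
Δq = 3.75 − 2.2857 = 1.4643; wedge = 52.5715 − 35 = 17.5715.
Deadweight loss = ½ × 1.4643 × 17.5715 = $12.86.

$12.86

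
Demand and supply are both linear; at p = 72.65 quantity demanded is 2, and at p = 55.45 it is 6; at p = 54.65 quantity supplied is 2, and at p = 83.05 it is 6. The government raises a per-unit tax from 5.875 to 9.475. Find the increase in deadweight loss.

Demand slope = (55.45 − 72.65)/(6 − 2) = −4.3, so p = 81.25 − 4.3q.
Supply slope = (83.05 − 54.65)/(6 − 2) = 7.1, so p = 40.45 + 7.1q.
Competitive equilibrium: 81.25 − 4.3q = 40.45 + 7.1q → q* = 3.5789, p* = 65.8605.
For a per-unit tax t: Δq = t/11.4, so DWL = ½·t·(t/11.4) = t²/22.8.
At t = 5.875: DWL = 1.514. At t = 9.475: DWL = 3.938.
Increase = 3.938 − 1.514 = 2.42.

2.42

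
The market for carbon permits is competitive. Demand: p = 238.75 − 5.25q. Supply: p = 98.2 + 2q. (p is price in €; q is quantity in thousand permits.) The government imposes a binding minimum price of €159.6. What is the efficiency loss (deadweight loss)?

Competitive equilibrium: 238.75 − 5.25q = 98.2 + 2q → q* = 19.3862, p* = 136.9724.
At the floor p = 159.6, quantity demanded = (238.75 − 159.6)/5.25 = 15.0762.
Sellers' marginal cost at q' = 15.0762: 98.2 + 2·15.0762 = 128.3524.
Δq = 19.3862 − 15.0762 = 4.31; wedge = 159.6 − 128.3524 = 31.2476.
Deadweight loss = ½ × 4.31 × 31.2476 = €67.34 thousand.

€67.34 thousand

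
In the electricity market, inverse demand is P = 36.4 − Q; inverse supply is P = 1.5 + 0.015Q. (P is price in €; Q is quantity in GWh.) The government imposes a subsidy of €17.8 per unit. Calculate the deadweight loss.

€156.08

Competitive equilibrium: 36.4 − Q = 1.5 + 0.015Q → Q* = 34.3842, P* = 2.0158.
The subsidy lowers effective supply by 17.8: P = 0.015Q − 16.3.
New quantity: 36.4 − Q = 0.015Q − 16.3 → Q' = 51.9212.
Overproduction ΔQ = 51.9212 − 34.3842 = 17.537; wedge = subsidy = 17.8.
Deadweight loss = ½ × 17.537 × 17.8 = €156.08.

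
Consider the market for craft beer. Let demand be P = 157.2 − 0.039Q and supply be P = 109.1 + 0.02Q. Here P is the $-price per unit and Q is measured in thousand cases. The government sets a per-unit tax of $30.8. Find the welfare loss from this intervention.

$8039.32 thousand

Competitive equilibrium: 157.2 − 0.039Q = 109.1 + 0.02Q → Q* = 815.2542, P* = 125.4051.
With the tax, the buyer price exceeds the seller price by 30.8: (157.2 − 0.039Q) − (109.1 + 0.02Q) = 30.8 → Q' = 293.2203.
ΔQ = 815.2542 − 293.2203 = 522.0339; the wedge equals the tax, 30.8.
DWL = ½ × 522.0339 × 30.8 = $8039.32 thousand.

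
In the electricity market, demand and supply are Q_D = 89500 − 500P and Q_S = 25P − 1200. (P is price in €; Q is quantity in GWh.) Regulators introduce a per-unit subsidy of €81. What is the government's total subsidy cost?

In inverse form: demand P = 179 − 0.002Q, supply P = 48 + 0.04Q.
Competitive equilibrium: 179 − 0.002Q = 48 + 0.04Q → Q* = 3119.0476, P* = 172.7619.
The subsidy lowers effective supply by 81: P = 0.04Q − 33.
New quantity: 179 − 0.002Q = 0.04Q − 33 → Q' = 5047.619.
Total subsidy cost = 81 × 5047.619 = €408857.14.

€408857.14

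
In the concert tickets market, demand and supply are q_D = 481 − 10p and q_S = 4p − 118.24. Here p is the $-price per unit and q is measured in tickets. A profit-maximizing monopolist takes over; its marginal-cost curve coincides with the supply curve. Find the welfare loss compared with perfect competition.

$24.25

In inverse form: demand p = 48.1 − 0.1q, supply p = 29.56 + 0.25q.
Competitive equilibrium: 48.1 − 0.1q = 29.56 + 0.25q → q* = 52.9714, p* = 42.8029.
Marginal revenue: MR = 48.1 − 0.2q. Set MR = MC: 48.1 − 0.2q = 29.56 + 0.25q → q_m = 41.2.
Price p_m = 48.1 − 0.1·41.2 = 43.98; MC(q_m) = 29.56 + 0.25·41.2 = 39.86.
Competitive q* = 52.9714, so Δq = 11.7714; wedge = 43.98 − 39.86 = 4.12.
Welfare loss = ½ × 11.7714 × 4.12 = $24.25.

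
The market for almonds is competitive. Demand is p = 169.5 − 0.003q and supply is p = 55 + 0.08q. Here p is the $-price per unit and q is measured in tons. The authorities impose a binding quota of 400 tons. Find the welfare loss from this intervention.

Competitive equilibrium: 169.5 − 0.003q = 55 + 0.08q → q* = 1379.5181, p* = 165.3614.
At q = 400: demand price = 169.5 − 0.003·400 = 168.3; supply price = 55 + 0.08·400 = 87.
Δq = 1379.5181 − 400 = 979.5181; wedge = 168.3 − 87 = 81.3.
DWL = ½ × 979.5181 × 81.3 = $39817.41.

$39817.41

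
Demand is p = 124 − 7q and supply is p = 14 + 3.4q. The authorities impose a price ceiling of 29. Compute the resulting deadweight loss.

197.65

Competitive equilibrium: 124 − 7q = 14 + 3.4q → q* = 10.5769, p* = 49.9615.
At the ceiling p = 29, quantity supplied = (29 − 14)/3.4 = 4.4118.
Willingness to pay at q' = 4.4118: 124 − 7·4.4118 = 93.1174.
Δq = 10.5769 − 4.4118 = 6.1651; wedge = 93.1174 − 29 = 64.1174.
Deadweight loss = ½ × 6.1651 × 64.1174 = 197.65.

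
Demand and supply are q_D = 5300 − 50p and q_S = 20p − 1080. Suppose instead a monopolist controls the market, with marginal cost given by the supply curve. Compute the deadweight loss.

953.79

In inverse form: demand p = 106 − 0.02q, supply p = 54 + 0.05q.
Competitive equilibrium: 106 − 0.02q = 54 + 0.05q → q* = 742.8571, p* = 91.1429.
Marginal revenue: MR = 106 − 0.04q. Set MR = MC: 106 − 0.04q = 54 + 0.05q → q_m = 577.7778.
Price p_m = 106 − 0.02·577.7778 = 94.4444; MC(q_m) = 54 + 0.05·577.7778 = 82.8889.
Competitive q* = 742.8571, so Δq = 165.0793; wedge = 94.4444 − 82.8889 = 11.5555.
Deadweight loss = ½ × 165.0793 × 11.5555 = 953.79.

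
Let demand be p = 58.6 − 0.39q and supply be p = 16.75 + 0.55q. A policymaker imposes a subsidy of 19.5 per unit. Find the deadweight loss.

Competitive equilibrium: 58.6 − 0.39q = 16.75 + 0.55q → q* = 44.5213, p* = 41.2367.
The subsidy lowers effective supply by 19.5: p = 0.55q − 2.75.
New quantity: 58.6 − 0.39q = 0.55q − 2.75 → q' = 65.266.
Overproduction Δq = 65.266 − 44.5213 = 20.7447; wedge = subsidy = 19.5.
The triangle = ½ × 20.7447 × 19.5 = 202.26.

202.26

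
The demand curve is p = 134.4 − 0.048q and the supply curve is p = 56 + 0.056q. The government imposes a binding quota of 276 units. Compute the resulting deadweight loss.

Competitive equilibrium: 134.4 − 0.048q = 56 + 0.056q → q* = 753.8462, p* = 98.2154.
At q = 276: demand price = 134.4 − 0.048·276 = 121.152; supply price = 56 + 0.056·276 = 71.456.
Δq = 753.8462 − 276 = 477.8462; wedge = 121.152 − 71.456 = 49.696.
The triangle = ½ × 477.8462 × 49.696 = 11873.52.

11873.52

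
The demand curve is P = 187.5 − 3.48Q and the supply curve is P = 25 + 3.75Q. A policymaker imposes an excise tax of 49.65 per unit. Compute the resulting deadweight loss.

170.48

Competitive equilibrium: 187.5 − 3.48Q = 25 + 3.75Q → Q* = 22.4758, P* = 109.2842.
With the tax, the buyer price exceeds the seller price by 49.65: (187.5 − 3.48Q) − (25 + 3.75Q) = 49.65 → Q' = 15.6086.
ΔQ = 22.4758 − 15.6086 = 6.8672; the wedge equals the tax, 49.65.
DWL = ½ × 6.8672 × 49.65 = 170.48.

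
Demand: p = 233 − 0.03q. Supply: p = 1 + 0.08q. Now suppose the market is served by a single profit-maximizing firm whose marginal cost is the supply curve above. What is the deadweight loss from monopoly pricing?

Competitive equilibrium: 233 − 0.03q = 1 + 0.08q → q* = 2109.0909, p* = 169.7273.
Marginal revenue: MR = 233 − 0.06q. Set MR = MC: 233 − 0.06q = 1 + 0.08q → q_m = 1657.1429.
Price p_m = 233 − 0.03·1657.1429 = 183.2857; MC(q_m) = 1 + 0.08·1657.1429 = 133.5714.
Competitive q* = 2109.0909, so Δq = 451.948; wedge = 183.2857 − 133.5714 = 49.7143.
Welfare loss = ½ × 451.948 × 49.7143 = 11234.14.

11234.14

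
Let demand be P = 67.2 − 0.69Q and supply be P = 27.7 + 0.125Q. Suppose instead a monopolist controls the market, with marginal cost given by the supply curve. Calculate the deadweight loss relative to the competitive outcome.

Competitive equilibrium: 67.2 − 0.69Q = 27.7 + 0.125Q → Q* = 48.4663, P* = 33.7583.
Marginal revenue: MR = 67.2 − 1.38Q. Set MR = MC: 67.2 − 1.38Q = 27.7 + 0.125Q → Q_m = 26.2458.
Price P_m = 67.2 − 0.69·26.2458 = 49.0904; MC(Q_m) = 27.7 + 0.125·26.2458 = 30.9807.
Competitive Q* = 48.4663, so ΔQ = 22.2205; wedge = 49.0904 − 30.9807 = 18.1097.
Deadweight loss = ½ × 22.2205 × 18.1097 = 201.20.

201.20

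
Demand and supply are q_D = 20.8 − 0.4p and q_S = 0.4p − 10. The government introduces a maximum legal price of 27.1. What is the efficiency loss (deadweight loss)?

In inverse form: demand p = 52 − 2.5q, supply p = 25 + 2.5q.
Competitive equilibrium: 52 − 2.5q = 25 + 2.5q → q* = 5.4, p* = 38.5.
At the ceiling p = 27.1, quantity supplied = (27.1 − 25)/2.5 = 0.84.
Willingness to pay at q' = 0.84: 52 − 2.5·0.84 = 49.9.
Δq = 5.4 − 0.84 = 4.56; wedge = 49.9 − 27.1 = 22.8.
DWL = ½ × 4.56 × 22.8 = 51.984.

51.984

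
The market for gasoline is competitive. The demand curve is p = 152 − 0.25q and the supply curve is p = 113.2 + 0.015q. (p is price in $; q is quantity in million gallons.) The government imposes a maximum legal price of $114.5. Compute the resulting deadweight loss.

Competitive equilibrium: 152 − 0.25q = 113.2 + 0.015q → q* = 146.4151, p* = 115.3962.
At the ceiling p = 114.5, quantity supplied = (114.5 − 113.2)/0.015 = 86.6667.
Willingness to pay at q' = 86.6667: 152 − 0.25·86.6667 = 130.3333.
Δq = 146.4151 − 86.6667 = 59.7484; wedge = 130.3333 − 114.5 = 15.8333.
DWL = ½ × 59.7484 × 15.8333 = $473.01 million.

$473.01 million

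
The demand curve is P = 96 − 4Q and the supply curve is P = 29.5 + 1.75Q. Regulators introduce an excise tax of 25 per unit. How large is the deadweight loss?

54.35

Competitive equilibrium: 96 − 4Q = 29.5 + 1.75Q → Q* = 11.5652, P* = 49.7391.
With the tax, the buyer price exceeds the seller price by 25: (96 − 4Q) − (29.5 + 1.75Q) = 25 → Q' = 7.2174.
ΔQ = 11.5652 − 7.2174 = 4.3478; the wedge equals the tax, 25.
Deadweight loss = ½ × 4.3478 × 25 = 54.35.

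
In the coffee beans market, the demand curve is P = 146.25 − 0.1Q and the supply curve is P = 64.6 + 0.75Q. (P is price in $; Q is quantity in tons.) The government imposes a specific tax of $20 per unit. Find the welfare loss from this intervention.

$235.29

Competitive equilibrium: 146.25 − 0.1Q = 64.6 + 0.75Q → Q* = 96.0588, P* = 136.6441.
With the tax, the buyer price exceeds the seller price by 20: (146.25 − 0.1Q) − (64.6 + 0.75Q) = 20 → Q' = 72.5294.
ΔQ = 96.0588 − 72.5294 = 23.5294; the wedge equals the tax, 20.
Welfare loss = ½ × 23.5294 × 20 = $235.29.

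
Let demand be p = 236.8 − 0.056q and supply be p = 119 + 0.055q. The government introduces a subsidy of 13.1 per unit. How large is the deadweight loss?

773.02

Competitive equilibrium: 236.8 − 0.056q = 119 + 0.055q → q* = 1061.2613, p* = 177.3694.
The subsidy lowers effective supply by 13.1: p = 105.9 + 0.055q.
New quantity: 236.8 − 0.056q = 105.9 + 0.055q → q' = 1179.2793.
Overproduction Δq = 1179.2793 − 1061.2613 = 118.018; wedge = subsidy = 13.1.
Deadweight loss = ½ × 118.018 × 13.1 = 773.02.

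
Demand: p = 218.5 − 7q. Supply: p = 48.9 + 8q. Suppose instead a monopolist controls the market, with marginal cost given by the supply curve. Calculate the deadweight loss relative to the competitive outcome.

97.07

Competitive equilibrium: 218.5 − 7q = 48.9 + 8q → q* = 11.3067, p* = 139.3533.
Marginal revenue: MR = 218.5 − 14q. Set MR = MC: 218.5 − 14q = 48.9 + 8q → q_m = 7.7091.
Price p_m = 218.5 − 7·7.7091 = 164.5363; MC(q_m) = 48.9 + 8·7.7091 = 110.5728.
Competitive q* = 11.3067, so Δq = 3.5976; wedge = 164.5363 − 110.5728 = 53.9635.
DWL = ½ × 3.5976 × 53.9635 = 97.07.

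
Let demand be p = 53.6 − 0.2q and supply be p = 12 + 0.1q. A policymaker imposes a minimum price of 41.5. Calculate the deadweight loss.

916.50

Competitive equilibrium: 53.6 − 0.2q = 12 + 0.1q → q* = 138.6667, p* = 25.8667.
At the floor p = 41.5, quantity demanded = (53.6 − 41.5)/0.2 = 60.5.
Sellers' marginal cost at q' = 60.5: 12 + 0.1·60.5 = 18.05.
Δq = 138.6667 − 60.5 = 78.1667; wedge = 41.5 − 18.05 = 23.45.
Deadweight loss = ½ × 78.1667 × 23.45 = 916.50.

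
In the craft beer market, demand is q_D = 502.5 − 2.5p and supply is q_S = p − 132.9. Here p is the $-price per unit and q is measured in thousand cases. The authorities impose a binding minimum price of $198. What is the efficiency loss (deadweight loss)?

$1184.91 thousand

In inverse form: demand p = 201 − 0.4q, supply p = 132.9 + q.
Competitive equilibrium: 201 − 0.4q = 132.9 + q → q* = 48.64286, p* = 181.54286.
At the floor p = 198, quantity demanded = (201 − 198)/0.4 = 7.5.
Sellers' marginal cost at q' = 7.5: 132.9 + 1·7.5 = 140.4.
Δq = 48.64286 − 7.5 = 41.14286; wedge = 198 − 140.4 = 57.6.
Welfare loss = ½ × 41.14286 × 57.6 = $1184.91 thousand.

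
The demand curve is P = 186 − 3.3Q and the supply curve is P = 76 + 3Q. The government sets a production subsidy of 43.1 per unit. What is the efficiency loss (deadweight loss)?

147.43

Competitive equilibrium: 186 − 3.3Q = 76 + 3Q → Q* = 17.4603, P* = 128.381.
The subsidy lowers effective supply by 43.1: P = 32.9 + 3Q.
New quantity: 186 − 3.3Q = 32.9 + 3Q → Q' = 24.3016.
Overproduction ΔQ = 24.3016 − 17.4603 = 6.8413; wedge = subsidy = 43.1.
DWL = ½ × 6.8413 × 43.1 = 147.43.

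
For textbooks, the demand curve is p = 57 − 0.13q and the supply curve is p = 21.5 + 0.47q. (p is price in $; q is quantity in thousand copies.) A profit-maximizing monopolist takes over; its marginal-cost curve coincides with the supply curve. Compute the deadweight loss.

Competitive equilibrium: 57 − 0.13q = 21.5 + 0.47q → q* = 59.1667, p* = 49.3083.
Marginal revenue: MR = 57 − 0.26q. Set MR = MC: 57 − 0.26q = 21.5 + 0.47q → q_m = 48.6301.
Price p_m = 57 − 0.13·48.6301 = 50.6781; MC(q_m) = 21.5 + 0.47·48.6301 = 44.3561.
Competitive q* = 59.1667, so Δq = 10.5366; wedge = 50.6781 − 44.3561 = 6.322.
The triangle = ½ × 10.5366 × 6.322 = $33.31 thousand.

$33.31 thousand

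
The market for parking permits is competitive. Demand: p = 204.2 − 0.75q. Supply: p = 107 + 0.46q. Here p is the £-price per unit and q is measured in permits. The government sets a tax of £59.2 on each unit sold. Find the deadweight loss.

£1448.20

Competitive equilibrium: 204.2 − 0.75q = 107 + 0.46q → q* = 80.3306, p* = 143.9521.
With the tax, the buyer price exceeds the seller price by 59.2: (204.2 − 0.75q) − (107 + 0.46q) = 59.2 → q' = 31.405.
Δq = 80.3306 − 31.405 = 48.9256; the wedge equals the tax, 59.2.
Deadweight loss = ½ × 48.9256 × 59.2 = £1448.20.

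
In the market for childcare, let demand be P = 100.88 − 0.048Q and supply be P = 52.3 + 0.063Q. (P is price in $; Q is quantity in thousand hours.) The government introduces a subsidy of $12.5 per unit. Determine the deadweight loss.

Competitive equilibrium: 100.88 − 0.048Q = 52.3 + 0.063Q → Q* = 437.6577, P* = 79.8724.
The subsidy lowers effective supply by 12.5: P = 39.8 + 0.063Q.
New quantity: 100.88 − 0.048Q = 39.8 + 0.063Q → Q' = 550.2703.
Overproduction ΔQ = 550.2703 − 437.6577 = 112.6126; wedge = subsidy = 12.5.
The triangle = ½ × 112.6126 × 12.5 = $703.83 thousand.

$703.83 thousand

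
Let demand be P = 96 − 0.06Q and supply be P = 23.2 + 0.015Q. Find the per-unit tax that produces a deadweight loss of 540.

9

Competitive equilibrium: 96 − 0.06Q = 23.2 + 0.015Q → Q* = 970.6667, P* = 37.76.
A tax t gives ΔQ = t/0.075 and wedge t, so DWL = t²/0.15.
t²/0.15 = 540 → t² = 81 → t = 9.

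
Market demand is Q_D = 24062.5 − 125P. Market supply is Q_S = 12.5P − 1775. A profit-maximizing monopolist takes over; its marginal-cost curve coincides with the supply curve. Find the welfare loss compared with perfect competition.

In inverse form: demand P = 192.5 − 0.008Q, supply P = 142 + 0.08Q.
Competitive equilibrium: 192.5 − 0.008Q = 142 + 0.08Q → Q* = 573.8636, P* = 187.9091.
Marginal revenue: MR = 192.5 − 0.016Q. Set MR = MC: 192.5 − 0.016Q = 142 + 0.08Q → Q_m = 526.0417.
Price P_m = 192.5 − 0.008·526.0417 = 188.2917; MC(Q_m) = 142 + 0.08·526.0417 = 184.0833.
Competitive Q* = 573.8636, so ΔQ = 47.8219; wedge = 188.2917 − 184.0833 = 4.2084.
Deadweight loss = ½ × 47.8219 × 4.2084 = 100.63.

100.63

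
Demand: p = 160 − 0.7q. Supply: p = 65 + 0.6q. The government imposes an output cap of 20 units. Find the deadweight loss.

1831.15

Competitive equilibrium: 160 − 0.7q = 65 + 0.6q → q* = 73.0769, p* = 108.8462.
At q = 20: demand price = 160 − 0.7·20 = 146; supply price = 65 + 0.6·20 = 77.
Δq = 73.0769 − 20 = 53.0769; wedge = 146 − 77 = 69.
Deadweight loss = ½ × 53.0769 × 69 = 1831.15.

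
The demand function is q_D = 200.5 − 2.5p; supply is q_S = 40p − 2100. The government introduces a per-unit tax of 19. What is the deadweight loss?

In inverse form: demand p = 80.2 − 0.4q, supply p = 52.5 + 0.025q.
Competitive equilibrium: 80.2 − 0.4q = 52.5 + 0.025q → q* = 65.1765, p* = 54.1294.
With the tax, the buyer price exceeds the seller price by 19: (80.2 − 0.4q) − (52.5 + 0.025q) = 19 → q' = 20.4706.
Δq = 65.1765 − 20.4706 = 44.7059; the wedge equals the tax, 19.
Deadweight loss = ½ × 44.7059 × 19 = 424.71.

424.71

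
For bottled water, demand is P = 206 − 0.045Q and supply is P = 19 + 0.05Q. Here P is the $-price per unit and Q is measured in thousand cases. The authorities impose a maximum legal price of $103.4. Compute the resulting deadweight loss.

$3735.21 thousand

Competitive equilibrium: 206 − 0.045Q = 19 + 0.05Q → Q* = 1968.4211, P* = 117.4211.
At the ceiling P = 103.4, quantity supplied = (103.4 − 19)/0.05 = 1688.
Willingness to pay at Q' = 1688: 206 − 0.045·1688 = 130.04.
ΔQ = 1968.4211 − 1688 = 280.4211; wedge = 130.04 − 103.4 = 26.64.
Deadweight loss = ½ × 280.4211 × 26.64 = $3735.21 thousand.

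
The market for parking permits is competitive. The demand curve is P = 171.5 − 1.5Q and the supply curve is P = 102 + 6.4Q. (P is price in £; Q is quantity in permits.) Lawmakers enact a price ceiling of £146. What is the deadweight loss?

£14.60

Competitive equilibrium: 171.5 − 1.5Q = 102 + 6.4Q → Q* = 8.7975, P* = 158.3038.
At the ceiling P = 146, quantity supplied = (146 − 102)/6.4 = 6.875.
Willingness to pay at Q' = 6.875: 171.5 − 1.5·6.875 = 161.1875.
ΔQ = 8.7975 − 6.875 = 1.9225; wedge = 161.1875 − 146 = 15.1875.
Deadweight loss = ½ × 1.9225 × 15.1875 = £14.60.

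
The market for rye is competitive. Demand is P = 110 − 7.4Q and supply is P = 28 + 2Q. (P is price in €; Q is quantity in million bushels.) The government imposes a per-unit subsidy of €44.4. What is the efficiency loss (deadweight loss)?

€104.86 million

Competitive equilibrium: 110 − 7.4Q = 28 + 2Q → Q* = 8.7234, P* = 45.4468.
The subsidy lowers effective supply by 44.4: P = 2Q − 16.4.
New quantity: 110 − 7.4Q = 2Q − 16.4 → Q' = 13.4468.
Overproduction ΔQ = 13.4468 − 8.7234 = 4.7234; wedge = subsidy = 44.4.
Welfare loss = ½ × 4.7234 × 44.4 = €104.86 million.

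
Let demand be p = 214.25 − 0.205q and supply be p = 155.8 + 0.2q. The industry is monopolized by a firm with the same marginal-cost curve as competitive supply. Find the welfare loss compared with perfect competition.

Competitive equilibrium: 214.25 − 0.205q = 155.8 + 0.2q → q* = 144.321, p* = 184.6642.
Marginal revenue: MR = 214.25 − 0.41q. Set MR = MC: 214.25 − 0.41q = 155.8 + 0.2q → q_m = 95.8197.
Price p_m = 214.25 − 0.205·95.8197 = 194.607; MC(q_m) = 155.8 + 0.2·95.8197 = 174.9639.
Competitive q* = 144.321, so Δq = 48.5013; wedge = 194.607 − 174.9639 = 19.6431.
Welfare loss = ½ × 48.5013 × 19.6431 = 476.36.

476.36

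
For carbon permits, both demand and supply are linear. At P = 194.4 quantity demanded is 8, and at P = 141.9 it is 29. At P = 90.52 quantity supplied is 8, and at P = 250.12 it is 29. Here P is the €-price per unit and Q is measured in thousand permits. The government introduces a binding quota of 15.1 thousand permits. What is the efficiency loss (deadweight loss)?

Demand slope = (141.9 − 194.4)/(29 − 8) = −2.5, so P = 214.4 − 2.5Q.
Supply slope = (250.12 − 90.52)/(29 − 8) = 7.6, so P = 29.72 + 7.6Q.
Competitive equilibrium: 214.4 − 2.5Q = 29.72 + 7.6Q → Q* = 18.2851, P* = 168.6871.
At Q = 15.1: demand price = 214.4 − 2.5·15.1 = 176.65; supply price = 29.72 + 7.6·15.1 = 144.48.
ΔQ = 18.2851 − 15.1 = 3.1851; wedge = 176.65 − 144.48 = 32.17.
Deadweight loss = ½ × 3.1851 × 32.17 = €51.23 thousand.

€51.23 thousand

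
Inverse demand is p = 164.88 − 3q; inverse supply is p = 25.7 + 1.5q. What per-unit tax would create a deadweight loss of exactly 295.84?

51.6

Competitive equilibrium: 164.88 − 3q = 25.7 + 1.5q → q* = 30.9289, p* = 72.0933.
A tax t gives Δq = t/4.5 and wedge t, so DWL = t²/9.
t²/9 = 295.84 → t² = 2662.56 → t = 51.6.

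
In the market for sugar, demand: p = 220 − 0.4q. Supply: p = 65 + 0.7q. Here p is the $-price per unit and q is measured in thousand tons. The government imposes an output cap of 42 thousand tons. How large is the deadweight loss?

Competitive equilibrium: 220 − 0.4q = 65 + 0.7q → q* = 140.90909, p* = 163.63636.
At q = 42: demand price = 220 − 0.4·42 = 203.2; supply price = 65 + 0.7·42 = 94.4.
Δq = 140.90909 − 42 = 98.90909; wedge = 203.2 − 94.4 = 108.8.
DWL = ½ × 98.90909 × 108.8 = $5380.65 thousand.

$5380.65 thousand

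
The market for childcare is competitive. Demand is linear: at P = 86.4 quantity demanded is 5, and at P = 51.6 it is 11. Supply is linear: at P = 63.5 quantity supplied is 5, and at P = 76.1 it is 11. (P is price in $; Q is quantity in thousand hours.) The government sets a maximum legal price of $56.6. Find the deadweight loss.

$151.08 thousand

Demand slope = (51.6 − 86.4)/(11 − 5) = −5.8, so P = 115.4 − 5.8Q.
Supply slope = (76.1 − 63.5)/(11 − 5) = 2.1, so P = 53 + 2.1Q.
Competitive equilibrium: 115.4 − 5.8Q = 53 + 2.1Q → Q* = 7.8987, P* = 69.5873.
At the ceiling P = 56.6, quantity supplied = (56.6 − 53)/2.1 = 1.7143.
Willingness to pay at Q' = 1.7143: 115.4 − 5.8·1.7143 = 105.4571.
ΔQ = 7.8987 − 1.7143 = 6.1844; wedge = 105.4571 − 56.6 = 48.8571.
Deadweight loss = ½ × 6.1844 × 48.8571 = $151.08 thousand.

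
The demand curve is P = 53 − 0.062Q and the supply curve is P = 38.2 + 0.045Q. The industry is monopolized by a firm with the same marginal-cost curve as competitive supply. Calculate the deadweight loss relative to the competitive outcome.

137.76

Competitive equilibrium: 53 − 0.062Q = 38.2 + 0.045Q → Q* = 138.3178, P* = 44.4243.
Marginal revenue: MR = 53 − 0.124Q. Set MR = MC: 53 − 0.124Q = 38.2 + 0.045Q → Q_m = 87.574.
Price P_m = 53 − 0.062·87.574 = 47.5704; MC(Q_m) = 38.2 + 0.045·87.574 = 42.1408.
Competitive Q* = 138.3178, so ΔQ = 50.7438; wedge = 47.5704 − 42.1408 = 5.4296.
Deadweight loss = ½ × 50.7438 × 5.4296 = 137.76.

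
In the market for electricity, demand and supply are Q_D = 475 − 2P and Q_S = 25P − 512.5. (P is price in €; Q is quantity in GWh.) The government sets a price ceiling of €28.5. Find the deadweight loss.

€11000.93

In inverse form: demand P = 237.5 − 0.5Q, supply P = 20.5 + 0.04Q.
Competitive equilibrium: 237.5 − 0.5Q = 20.5 + 0.04Q → Q* = 401.8519, P* = 36.5741.
At the ceiling P = 28.5, quantity supplied = (28.5 − 20.5)/0.04 = 200.
Willingness to pay at Q' = 200: 237.5 − 0.5·200 = 137.5.
ΔQ = 401.8519 − 200 = 201.8519; wedge = 137.5 − 28.5 = 109.
DWL = ½ × 201.8519 × 109 = €11000.93.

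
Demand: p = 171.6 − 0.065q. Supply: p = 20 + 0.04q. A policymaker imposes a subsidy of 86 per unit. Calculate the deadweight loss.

35219.05

Competitive equilibrium: 171.6 − 0.065q = 20 + 0.04q → q* = 1443.8095, p* = 77.7524.
The subsidy lowers effective supply by 86: p = 0.04q − 66.
New quantity: 171.6 − 0.065q = 0.04q − 66 → q' = 2262.8571.
Overproduction Δq = 2262.8571 − 1443.8095 = 819.0476; wedge = subsidy = 86.
Deadweight loss = ½ × 819.0476 × 86 = 35219.05.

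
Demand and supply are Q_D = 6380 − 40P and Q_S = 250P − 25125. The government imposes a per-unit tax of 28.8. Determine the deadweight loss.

In inverse form: demand P = 159.5 − 0.025Q, supply P = 100.5 + 0.004Q.
Competitive equilibrium: 159.5 − 0.025Q = 100.5 + 0.004Q → Q* = 2034.4828, P* = 108.6379.
With the tax, the buyer price exceeds the seller price by 28.8: (159.5 − 0.025Q) − (100.5 + 0.004Q) = 28.8 → Q' = 1041.3793.
ΔQ = 2034.4828 − 1041.3793 = 993.1035; the wedge equals the tax, 28.8.
Deadweight loss = ½ × 993.1035 × 28.8 = 14300.69.

14300.69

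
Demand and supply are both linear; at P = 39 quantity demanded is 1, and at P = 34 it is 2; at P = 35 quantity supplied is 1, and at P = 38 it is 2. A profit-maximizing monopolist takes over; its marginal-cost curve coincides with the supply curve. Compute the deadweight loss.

1.33

Demand slope = (34 − 39)/(2 − 1) = −5, so P = 44 − 5Q.
Supply slope = (38 − 35)/(2 − 1) = 3, so P = 32 + 3Q.
Competitive equilibrium: 44 − 5Q = 32 + 3Q → Q* = 1.5, P* = 36.5.
Marginal revenue: MR = 44 − 10Q. Set MR = MC: 44 − 10Q = 32 + 3Q → Q_m = 0.9231.
Price P_m = 44 − 5·0.9231 = 39.3845; MC(Q_m) = 32 + 3·0.9231 = 34.7693.
Competitive Q* = 1.5, so ΔQ = 0.5769; wedge = 39.3845 − 34.7693 = 4.6152.
The triangle = ½ × 0.5769 × 4.6152 = 1.33.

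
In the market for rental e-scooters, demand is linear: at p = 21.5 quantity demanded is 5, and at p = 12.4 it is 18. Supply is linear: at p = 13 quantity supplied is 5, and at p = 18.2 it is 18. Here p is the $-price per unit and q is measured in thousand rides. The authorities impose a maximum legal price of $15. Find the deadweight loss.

Demand slope = (12.4 − 21.5)/(18 − 5) = −0.7, so p = 25 − 0.7q.
Supply slope = (18.2 − 13)/(18 − 5) = 0.4, so p = 11 + 0.4q.
Competitive equilibrium: 25 − 0.7q = 11 + 0.4q → q* = 12.7273, p* = 16.0909.
At the ceiling p = 15, quantity supplied = (15 − 11)/0.4 = 10.
Willingness to pay at q' = 10: 25 − 0.7·10 = 18.
Δq = 12.7273 − 10 = 2.7273; wedge = 18 − 15 = 3.
Welfare loss = ½ × 2.7273 × 3 = $4.09 thousand.

$4.09 thousand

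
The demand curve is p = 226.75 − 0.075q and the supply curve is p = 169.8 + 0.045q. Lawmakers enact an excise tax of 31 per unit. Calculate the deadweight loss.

4004.17

Competitive equilibrium: 226.75 − 0.075q = 169.8 + 0.045q → q* = 474.5833, p* = 191.1563.
With the tax, the buyer price exceeds the seller price by 31: (226.75 − 0.075q) − (169.8 + 0.045q) = 31 → q' = 216.25.
Δq = 474.5833 − 216.25 = 258.3333; the wedge equals the tax, 31.
DWL = ½ × 258.3333 × 31 = 4004.17.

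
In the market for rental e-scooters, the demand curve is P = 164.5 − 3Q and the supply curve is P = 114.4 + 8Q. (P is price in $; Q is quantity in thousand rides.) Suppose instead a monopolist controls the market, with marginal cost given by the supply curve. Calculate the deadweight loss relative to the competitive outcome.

Competitive equilibrium: 164.5 − 3Q = 114.4 + 8Q → Q* = 4.5545, P* = 150.8364.
Marginal revenue: MR = 164.5 − 6Q. Set MR = MC: 164.5 − 6Q = 114.4 + 8Q → Q_m = 3.5786.
Price P_m = 164.5 − 3·3.5786 = 153.7642; MC(Q_m) = 114.4 + 8·3.5786 = 143.0288.
Competitive Q* = 4.5545, so ΔQ = 0.9759; wedge = 153.7642 − 143.0288 = 10.7354.
Deadweight loss = ½ × 0.9759 × 10.7354 = $5.24 thousand.

$5.24 thousand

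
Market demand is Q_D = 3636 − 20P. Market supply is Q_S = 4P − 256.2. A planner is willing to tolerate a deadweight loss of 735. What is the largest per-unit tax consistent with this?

21

In inverse form: demand P = 181.8 − 0.05Q, supply P = 64.05 + 0.25Q.
Competitive equilibrium: 181.8 − 0.05Q = 64.05 + 0.25Q → Q* = 392.5, P* = 162.175.
A tax t gives ΔQ = t/0.3 and wedge t, so DWL = t²/0.6.
t²/0.6 = 735 → t² = 441 → t = 21.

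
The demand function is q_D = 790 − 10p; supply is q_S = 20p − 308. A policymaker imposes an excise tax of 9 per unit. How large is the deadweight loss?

270

In inverse form: demand p = 79 − 0.1q, supply p = 15.4 + 0.05q.
Competitive equilibrium: 79 − 0.1q = 15.4 + 0.05q → q* = 424, p* = 36.6.
With the tax, the buyer price exceeds the seller price by 9: (79 − 0.1q) − (15.4 + 0.05q) = 9 → q' = 364.
Δq = 424 − 364 = 60; the wedge equals the tax, 9.
The triangle = ½ × 60 × 9 = 270.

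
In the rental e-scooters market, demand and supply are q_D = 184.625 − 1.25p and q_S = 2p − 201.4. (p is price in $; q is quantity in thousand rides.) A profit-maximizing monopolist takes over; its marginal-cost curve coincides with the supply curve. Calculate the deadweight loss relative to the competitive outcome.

$123.30 thousand

In inverse form: demand p = 147.7 − 0.8q, supply p = 100.7 + 0.5q.
Competitive equilibrium: 147.7 − 0.8q = 100.7 + 0.5q → q* = 36.1538, p* = 118.7769.
Marginal revenue: MR = 147.7 − 1.6q. Set MR = MC: 147.7 − 1.6q = 100.7 + 0.5q → q_m = 22.381.
Price p_m = 147.7 − 0.8·22.381 = 129.7952; MC(q_m) = 100.7 + 0.5·22.381 = 111.8905.
Competitive q* = 36.1538, so Δq = 13.7728; wedge = 129.7952 − 111.8905 = 17.9047.
The triangle = ½ × 13.7728 × 17.9047 = $123.30 thousand.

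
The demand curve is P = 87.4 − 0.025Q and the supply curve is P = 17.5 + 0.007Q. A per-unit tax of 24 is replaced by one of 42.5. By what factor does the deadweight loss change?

Competitive equilibrium: 87.4 − 0.025Q = 17.5 + 0.007Q → Q* = 2184.375, P* = 32.7906.
For a per-unit tax t: ΔQ = t/0.032, so DWL = ½·t·(t/0.032) = t²/0.064.
At t = 24: DWL = 9000. At t = 42.5: DWL = 28222.656.
Ratio = (42.5/24)² = 3.136.

3.136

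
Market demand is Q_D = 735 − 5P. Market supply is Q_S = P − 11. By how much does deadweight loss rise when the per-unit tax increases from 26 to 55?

978.75

In inverse form: demand P = 147 − 0.2Q, supply P = 11 + Q.
Competitive equilibrium: 147 − 0.2Q = 11 + Q → Q* = 113.3333, P* = 124.3333.
For a per-unit tax t: ΔQ = t/1.2, so DWL = ½·t·(t/1.2) = t²/2.4.
At t = 26: DWL = 281.667. At t = 55: DWL = 1260.417.
Increase = 1260.417 − 281.667 = 978.75.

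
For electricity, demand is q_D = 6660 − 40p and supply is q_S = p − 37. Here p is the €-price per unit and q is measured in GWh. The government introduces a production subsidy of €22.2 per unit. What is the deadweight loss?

In inverse form: demand p = 166.5 − 0.025q, supply p = 37 + q.
Competitive equilibrium: 166.5 − 0.025q = 37 + q → q* = 126.3415, p* = 163.3415.
The subsidy lowers effective supply by 22.2: p = 14.8 + q.
New quantity: 166.5 − 0.025q = 14.8 + q → q' = 148.
Overproduction Δq = 148 − 126.3415 = 21.6585; wedge = subsidy = 22.2.
DWL = ½ × 21.6585 × 22.2 = €240.41.

€240.41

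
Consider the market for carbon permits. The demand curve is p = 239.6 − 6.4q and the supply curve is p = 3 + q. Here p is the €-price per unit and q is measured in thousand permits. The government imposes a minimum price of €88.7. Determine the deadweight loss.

€260.75 thousand

Competitive equilibrium: 239.6 − 6.4q = 3 + q → q* = 31.973, p* = 34.973.
At the floor p = 88.7, quantity demanded = (239.6 − 88.7)/6.4 = 23.5781.
Sellers' marginal cost at q' = 23.5781: 3 + 1·23.5781 = 26.5781.
Δq = 31.973 − 23.5781 = 8.3949; wedge = 88.7 − 26.5781 = 62.1219.
The triangle = ½ × 8.3949 × 62.1219 = €260.75 thousand.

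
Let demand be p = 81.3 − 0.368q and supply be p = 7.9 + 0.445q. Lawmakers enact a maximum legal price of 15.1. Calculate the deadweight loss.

Competitive equilibrium: 81.3 − 0.368q = 7.9 + 0.445q → q* = 90.2829, p* = 48.0759.
At the ceiling p = 15.1, quantity supplied = (15.1 − 7.9)/0.445 = 16.1798.
Willingness to pay at q' = 16.1798: 81.3 − 0.368·16.1798 = 75.3458.
Δq = 90.2829 − 16.1798 = 74.1031; wedge = 75.3458 − 15.1 = 60.2458.
Welfare loss = ½ × 74.1031 × 60.2458 = 2232.20.

2232.20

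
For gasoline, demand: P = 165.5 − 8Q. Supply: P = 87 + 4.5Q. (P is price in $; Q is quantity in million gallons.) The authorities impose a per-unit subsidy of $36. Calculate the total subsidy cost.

$329.76 million

Competitive equilibrium: 165.5 − 8Q = 87 + 4.5Q → Q* = 6.28, P* = 115.26.
The subsidy lowers effective supply by 36: P = 51 + 4.5Q.
New quantity: 165.5 − 8Q = 51 + 4.5Q → Q' = 9.16.
Total subsidy cost = 36 × 9.16 = $329.76 million.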